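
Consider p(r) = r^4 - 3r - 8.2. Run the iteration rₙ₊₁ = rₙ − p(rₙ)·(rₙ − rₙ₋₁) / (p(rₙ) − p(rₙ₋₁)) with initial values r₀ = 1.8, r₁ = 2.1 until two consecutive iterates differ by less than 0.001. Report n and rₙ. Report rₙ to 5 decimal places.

p(1.8) = -3.1024000, p(2.1) = 4.9481000
r₂ = 2.1000000 − 4.9481000·(0.3000000)/(8.0505000) = 1.9156102;  |Δ| = 0.1843898
p(1.9156102) = -0.4811418
r₃ = 1.9156102 − (-0.4811418)·(-0.1843898)/(-5.4292418) = 1.9319509;  |Δ| = 0.0163407
p(1.9319509) = -0.0647866
r₄ = 1.9319509 − (-0.0647866)·(0.0163407)/(0.4163552) = 1.9344936;  |Δ| = 0.0025427
p(1.9344936) = 0.0010702
r₅ = 1.9344936 − 0.0010702·(0.0025427)/(0.0658568) = 1.9344523;  |Δ| = 0.0000413
|r₅ − r₄| = 0.0000413 < 0.001

n = 5, rₙ = 1.93445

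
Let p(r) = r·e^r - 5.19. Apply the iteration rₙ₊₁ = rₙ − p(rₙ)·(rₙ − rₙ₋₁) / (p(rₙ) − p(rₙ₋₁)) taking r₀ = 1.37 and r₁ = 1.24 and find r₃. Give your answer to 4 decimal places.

1.3482

p(1.37) = 0.201430, p(1.24) = -0.905039
r₂ = 1.240000 − (-0.905039)·(1.240000 − 1.370000) / (-0.905039 − 0.201430) = 1.240000 − (0.117655)/(-1.106470) = 1.346334
p(1.346334) = -0.015623
r₃ = 1.346334 − (-0.015623)·(1.346334 − 1.240000) / (-0.015623 − (-0.905039)) = 1.346334 − (-0.001661)/(0.889416) = 1.348202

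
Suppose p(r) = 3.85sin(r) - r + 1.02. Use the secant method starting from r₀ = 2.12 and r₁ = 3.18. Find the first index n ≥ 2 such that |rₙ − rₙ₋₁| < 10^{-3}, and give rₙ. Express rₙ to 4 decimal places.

p(2.12) = 2.183821, p(3.18) = -2.307832
r₂ = 3.180000 − (-2.307832)·(1.060000)/(-4.491653) = 2.635367;  |Δ| = 0.544633
p(2.635367) = 0.251420
r₃ = 2.635367 − 0.251420·(-0.544633)/(2.559251) = 2.688872;  |Δ| = 0.053504
p(2.688872) = 0.015173
r₄ = 2.688872 − 0.015173·(0.053504)/(-0.236247) = 2.692308;  |Δ| = 0.003436
p(2.692308) = -0.000170
r₅ = 2.692308 − (-0.000170)·(0.003436)/(-0.015343) = 2.692270;  |Δ| = 0.000038
|r₅ − r₄| = 0.000038 < 10^{-3}

n = 5, rₙ = 2.6923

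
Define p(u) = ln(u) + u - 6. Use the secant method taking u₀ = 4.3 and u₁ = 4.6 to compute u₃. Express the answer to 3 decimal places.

4.497

p(4.3) = -0.24138, p(4.6) = 0.12606
u₂ = 4.60000 − 0.12606·(4.60000 − 4.30000) / (0.12606 − (-0.24138)) = 4.60000 − (0.03782)/(0.36744) = 4.49708
p(4.49708) = 0.00051
u₃ = 4.49708 − 0.00051·(4.49708 − 4.60000) / (0.00051 − 0.12606) = 4.49708 − (-0.00005)/(-0.12555) = 4.49666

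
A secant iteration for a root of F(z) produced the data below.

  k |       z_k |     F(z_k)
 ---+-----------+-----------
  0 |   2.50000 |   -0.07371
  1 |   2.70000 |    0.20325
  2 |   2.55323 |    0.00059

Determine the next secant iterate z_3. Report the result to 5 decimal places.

2.55280

z_3 = 2.55323 − 0.00059·(2.55323 − 2.70000) / (0.00059 − 0.20325)
   = 2.55323 − (-0.0000866)/(-0.2026600) = 2.5528027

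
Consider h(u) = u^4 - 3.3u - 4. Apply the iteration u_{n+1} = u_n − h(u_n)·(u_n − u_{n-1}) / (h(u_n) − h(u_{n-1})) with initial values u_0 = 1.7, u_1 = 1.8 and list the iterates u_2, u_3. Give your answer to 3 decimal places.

1.769, 1.771

h(1.7) = -1.25790, h(1.8) = 0.55760
u_2 = 1.80000 − 0.55760·(1.80000 − 1.70000) / (0.55760 − (-1.25790)) = 1.80000 − (0.05576)/(1.81550) = 1.76929
h(1.76929) = -0.03940
u_3 = 1.76929 − (-0.03940)·(1.76929 − 1.80000) / (-0.03940 − 0.55760) = 1.76929 − (0.00121)/(-0.59700) = 1.77131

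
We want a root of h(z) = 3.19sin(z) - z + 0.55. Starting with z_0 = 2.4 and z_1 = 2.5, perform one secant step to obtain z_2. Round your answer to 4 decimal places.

2.4882

h(2.4) = 0.304728, h(2.5) = -0.040874
z_2 = 2.500000 − (-0.040874)·(2.500000 − 2.400000) / (-0.040874 − 0.304728) = 2.500000 − (-0.004087)/(-0.345601) = 2.488173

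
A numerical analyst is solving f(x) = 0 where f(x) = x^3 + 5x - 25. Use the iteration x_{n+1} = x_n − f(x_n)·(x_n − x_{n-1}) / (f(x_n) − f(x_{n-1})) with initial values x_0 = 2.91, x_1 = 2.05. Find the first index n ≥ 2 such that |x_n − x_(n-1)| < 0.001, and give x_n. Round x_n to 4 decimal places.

f(2.91) = 14.192171, f(2.05) = -6.134875
x_2 = 2.050000 − (-6.134875)·(-0.860000)/(-20.327046) = 2.309555;  |Δ| = 0.259555
f(2.309555) = -1.132950
x_3 = 2.309555 − (-1.132950)·(0.259555)/(5.001925) = 2.368345;  |Δ| = 0.058790
f(2.368345) = 0.125916
x_4 = 2.368345 − 0.125916·(0.058790)/(1.258866) = 2.362465;  |Δ| = 0.005880
f(2.362465) = -0.002190
x_5 = 2.362465 − (-0.002190)·(-0.005880)/(-0.128107) = 2.362565;  |Δ| = 0.000101
|x_5 − x_4| = 0.000101 < 0.001

n = 5, x_n = 2.3626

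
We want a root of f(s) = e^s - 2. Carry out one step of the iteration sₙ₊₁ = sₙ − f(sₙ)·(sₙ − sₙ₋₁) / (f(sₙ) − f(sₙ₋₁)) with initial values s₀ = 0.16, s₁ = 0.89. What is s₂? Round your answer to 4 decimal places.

0.6382

f(0.16) = -0.826489, f(0.89) = 0.435130
s₂ = 0.890000 − 0.435130·(0.890000 − 0.160000) / (0.435130 − (-0.826489)) = 0.890000 − (0.317645)/(1.261619) = 0.638225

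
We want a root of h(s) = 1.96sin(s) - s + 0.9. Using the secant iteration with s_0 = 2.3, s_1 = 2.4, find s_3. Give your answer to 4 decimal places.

2.3265

h(2.3) = 0.061582, h(2.4) = -0.176092
s_2 = 2.400000 − (-0.176092)·(2.400000 − 2.300000) / (-0.176092 − 0.061582) = 2.400000 − (-0.017609)/(-0.237674) = 2.325910
h(2.325910) = 0.001349
s_3 = 2.325910 − 0.001349·(2.325910 − 2.400000) / (0.001349 − (-0.176092)) = 2.325910 − (-0.000100)/(0.177441) = 2.326473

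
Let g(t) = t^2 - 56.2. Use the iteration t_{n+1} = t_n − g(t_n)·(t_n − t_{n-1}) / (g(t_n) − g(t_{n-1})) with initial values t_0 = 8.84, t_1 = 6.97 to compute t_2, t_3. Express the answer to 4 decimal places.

g(8.84) = 21.945600, g(6.97) = -7.619100
t_2 = 6.970000 − (-7.619100)·(6.970000 − 8.840000) / (-7.619100 − 21.945600) = 6.970000 − (14.247717)/(-29.564700) = 7.451917
g(7.451917) = -0.668940
t_3 = 7.451917 − (-0.668940)·(7.451917 − 6.970000) / (-0.668940 − (-7.619100)) = 7.451917 − (-0.322373)/(6.950160) = 7.498300

7.4519, 7.4983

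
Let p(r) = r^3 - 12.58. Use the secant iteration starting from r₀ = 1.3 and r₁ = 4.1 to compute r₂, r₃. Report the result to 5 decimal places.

1.73571, 2.00858

p(1.3) = -10.3830000, p(4.1) = 56.3410000
r₂ = 4.1000000 − 56.3410000·(4.1000000 − 1.3000000) / (56.3410000 − (-10.3830000)) = 4.1000000 − (157.7548000)/(66.7240000) = 1.7357113
p(1.7357113) = -7.3508336
r₃ = 1.7357113 − (-7.3508336)·(1.7357113 − 4.1000000) / (-7.3508336 − 56.3410000) = 1.7357113 − (17.3794928)/(-63.6918336) = 2.0085798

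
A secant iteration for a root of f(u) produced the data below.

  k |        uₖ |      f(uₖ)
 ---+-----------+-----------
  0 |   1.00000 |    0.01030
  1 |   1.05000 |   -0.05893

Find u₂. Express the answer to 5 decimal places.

1.00744

u₂ = 1.05000 − (-0.05893)·(1.05000 − 1.00000) / (-0.05893 − 0.01030)
   = 1.05000 − (-0.0029465)/(-0.0692300) = 1.0074390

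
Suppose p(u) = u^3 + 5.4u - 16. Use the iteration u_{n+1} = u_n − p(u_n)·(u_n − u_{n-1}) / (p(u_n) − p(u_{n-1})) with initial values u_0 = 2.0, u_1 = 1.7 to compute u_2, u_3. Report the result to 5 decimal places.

1.82154, 1.82969

p(2.0) = 2.8000000, p(1.7) = -1.9070000
u_2 = 1.7000000 − (-1.9070000)·(1.7000000 − 2.0000000) / (-1.9070000 − 2.8000000) = 1.7000000 − (0.5721000)/(-4.7070000) = 1.8215424
p(1.8215424) = -0.1197632
u_3 = 1.8215424 − (-0.1197632)·(1.8215424 − 1.7000000) / (-0.1197632 − (-1.9070000)) = 1.8215424 − (-0.0145563)/(1.7872368) = 1.8296870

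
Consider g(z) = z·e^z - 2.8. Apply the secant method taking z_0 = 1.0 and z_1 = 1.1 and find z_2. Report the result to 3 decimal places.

g(1.0) = -0.08172, g(1.1) = 0.50458
z_2 = 1.10000 − 0.50458·(1.10000 − 1.00000) / (0.50458 − (-0.08172)) = 1.10000 − (0.05046)/(0.58630) = 1.01394

1.014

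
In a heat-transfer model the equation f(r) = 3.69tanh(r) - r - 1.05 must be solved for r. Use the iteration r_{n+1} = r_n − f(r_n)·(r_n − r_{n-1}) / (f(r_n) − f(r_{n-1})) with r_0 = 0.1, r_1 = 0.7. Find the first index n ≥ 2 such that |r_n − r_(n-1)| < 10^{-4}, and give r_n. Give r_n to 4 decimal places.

f(0.1) = -0.782225, f(0.7) = 0.480117
r_2 = 0.700000 − 0.480117·(0.600000)/(1.262342) = 0.471797;  |Δ| = 0.228203
f(0.471797) = 0.100512
r_3 = 0.471797 − 0.100512·(-0.228203)/(-0.379605) = 0.411373;  |Δ| = 0.060424
f(0.411373) = -0.023609
r_4 = 0.411373 − (-0.023609)·(-0.060424)/(-0.124120) = 0.422866;  |Δ| = 0.011493
f(0.422866) = 0.000707
r_5 = 0.422866 − 0.000707·(0.011493)/(0.024316) = 0.422532;  |Δ| = 0.000334
f(0.422532) = 0.000005
r_6 = 0.422532 − 0.000005·(-0.000334)/(-0.000703) = 0.422530;  |Δ| = 0.000002
|r_6 − r_5| = 0.000002 < 10^{-4}

n = 6, r_n = 0.4225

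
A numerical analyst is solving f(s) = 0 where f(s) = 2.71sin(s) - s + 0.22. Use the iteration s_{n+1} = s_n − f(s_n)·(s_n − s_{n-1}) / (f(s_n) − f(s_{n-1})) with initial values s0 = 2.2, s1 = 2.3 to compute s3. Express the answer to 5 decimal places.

2.27875

f(2.2) = 0.2110253, f(2.3) = -0.0591389
s2 = 2.3000000 − (-0.0591389)·(2.3000000 − 2.2000000) / (-0.0591389 − 0.2110253) = 2.3000000 − (-0.0059139)/(-0.2701641) = 2.2781100
f(2.2781100) = 0.0017885
s3 = 2.2781100 − 0.0017885·(2.2781100 − 2.3000000) / (0.0017885 − (-0.0591389)) = 2.2781100 − (-0.0000392)/(0.0609274) = 2.2787526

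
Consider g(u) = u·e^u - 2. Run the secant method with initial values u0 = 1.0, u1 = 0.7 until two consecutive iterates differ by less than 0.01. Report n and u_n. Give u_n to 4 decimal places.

n = 4, u_n = 0.8526

g(1.0) = 0.718282, g(0.7) = -0.590373
u2 = 0.700000 − (-0.590373)·(-0.300000)/(-1.308655) = 0.835339;  |Δ| = 0.135339
g(0.835339) = -0.074047
u3 = 0.835339 − (-0.074047)·(0.135339)/(0.516327) = 0.854748;  |Δ| = 0.019409
g(0.854748) = 0.009326
u4 = 0.854748 − 0.009326·(0.019409)/(0.083372) = 0.852577;  |Δ| = 0.002171
|u4 − u3| = 0.002171 < 0.01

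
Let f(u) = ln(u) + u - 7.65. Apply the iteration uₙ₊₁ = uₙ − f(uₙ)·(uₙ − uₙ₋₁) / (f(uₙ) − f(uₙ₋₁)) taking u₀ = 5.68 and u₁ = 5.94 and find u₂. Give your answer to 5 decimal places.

f(5.68) = -0.2330488, f(5.94) = 0.0717091
u₂ = 5.9400000 − 0.0717091·(5.9400000 − 5.6800000) / (0.0717091 − (-0.2330488)) = 5.9400000 − (0.0186444)/(0.3047579) = 5.8788223

5.87882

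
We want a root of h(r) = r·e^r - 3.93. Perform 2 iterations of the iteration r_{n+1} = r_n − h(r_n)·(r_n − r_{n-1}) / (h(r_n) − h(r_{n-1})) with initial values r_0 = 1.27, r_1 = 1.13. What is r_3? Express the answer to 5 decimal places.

1.19271

h(1.27) = 0.5922828, h(1.13) = -0.4319082
r_2 = 1.1300000 − (-0.4319082)·(1.1300000 − 1.2700000) / (-0.4319082 − 0.5922828) = 1.1300000 − (0.0604671)/(-1.0241909) = 1.1890389
h(1.1890389) = -0.0252869
r_3 = 1.1890389 − (-0.0252869)·(1.1890389 − 1.1300000) / (-0.0252869 − (-0.4319082)) = 1.1890389 − (-0.0014929)/(0.4066212) = 1.1927104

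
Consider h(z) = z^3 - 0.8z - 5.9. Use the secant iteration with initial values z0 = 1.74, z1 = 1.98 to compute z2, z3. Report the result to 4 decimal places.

h(1.74) = -2.023976, h(1.98) = 0.278392
z2 = 1.980000 − 0.278392·(1.980000 − 1.740000) / (0.278392 − (-2.023976)) = 1.980000 − (0.066814)/(2.302368) = 1.950980
h(1.950980) = -0.034721
z3 = 1.950980 − (-0.034721)·(1.950980 − 1.980000) / (-0.034721 − 0.278392) = 1.950980 − (0.001008)/(-0.313113) = 1.954198

1.9510, 1.9542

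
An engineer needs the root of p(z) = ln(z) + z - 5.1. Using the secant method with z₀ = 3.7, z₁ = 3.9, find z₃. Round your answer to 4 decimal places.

3.7723

p(3.7) = -0.091667, p(3.9) = 0.160977
z₂ = 3.900000 − 0.160977·(3.900000 − 3.700000) / (0.160977 − (-0.091667)) = 3.900000 − (0.032195)/(0.252644) = 3.772566
p(3.772566) = 0.000322
z₃ = 3.772566 − 0.000322·(3.772566 − 3.900000) / (0.000322 − 0.160977) = 3.772566 − (-0.000041)/(-0.160655) = 3.772311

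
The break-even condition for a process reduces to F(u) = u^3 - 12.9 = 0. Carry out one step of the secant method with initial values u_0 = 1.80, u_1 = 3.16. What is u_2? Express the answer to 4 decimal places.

2.1737

F(1.80) = -7.068000, F(3.16) = 18.654496
u_2 = 3.160000 − 18.654496·(3.160000 − 1.800000) / (18.654496 − (-7.068000)) = 3.160000 − (25.370115)/(25.722496) = 2.173699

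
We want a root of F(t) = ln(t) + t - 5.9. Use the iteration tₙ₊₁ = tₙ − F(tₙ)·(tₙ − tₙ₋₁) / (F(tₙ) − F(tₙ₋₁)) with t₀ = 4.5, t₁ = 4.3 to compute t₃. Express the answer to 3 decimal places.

4.415

F(4.5) = 0.10408, F(4.3) = -0.14138
t₂ = 4.30000 − (-0.14138)·(4.30000 − 4.50000) / (-0.14138 − 0.10408) = 4.30000 − (0.02828)/(-0.24546) = 4.41520
F(4.41520) = 0.00025
t₃ = 4.41520 − 0.00025·(4.41520 − 4.30000) / (0.00025 − (-0.14138)) = 4.41520 − (0.00003)/(0.14164) = 4.41499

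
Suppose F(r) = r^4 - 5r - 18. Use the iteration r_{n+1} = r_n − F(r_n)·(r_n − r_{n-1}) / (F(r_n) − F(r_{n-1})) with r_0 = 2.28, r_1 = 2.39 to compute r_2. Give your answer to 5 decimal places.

2.33172

F(2.28) = -2.3766374, F(2.39) = 2.6780864
r_2 = 2.3900000 − 2.6780864·(2.3900000 − 2.2800000) / (2.6780864 − (-2.3766374)) = 2.3900000 − (0.2945895)/(5.0547239) = 2.3317200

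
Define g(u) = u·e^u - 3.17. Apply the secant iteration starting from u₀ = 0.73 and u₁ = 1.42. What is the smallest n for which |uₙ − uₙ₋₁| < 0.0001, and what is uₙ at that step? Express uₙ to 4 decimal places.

g(0.73) = -1.655191, g(1.42) = 2.704711
u₂ = 1.420000 − 2.704711·(0.690000)/(4.359902) = 0.991951;  |Δ| = 0.428049
g(0.991951) = -0.495212
u₃ = 0.991951 − (-0.495212)·(-0.428049)/(-3.199923) = 1.058195;  |Δ| = 0.066244
g(1.058195) = -0.121164
u₄ = 1.058195 − (-0.121164)·(0.066244)/(0.374048) = 1.079653;  |Δ| = 0.021458
g(1.079653) = 0.008131
u₅ = 1.079653 − 0.008131·(0.021458)/(0.129295) = 1.078304;  |Δ| = 0.001349
g(1.078304) = -0.000122
u₆ = 1.078304 − (-0.000122)·(-0.001349)/(-0.008252) = 1.078324;  |Δ| = 0.000020
|u₆ − u₅| = 0.000020 < 0.0001

n = 6, uₙ = 1.0783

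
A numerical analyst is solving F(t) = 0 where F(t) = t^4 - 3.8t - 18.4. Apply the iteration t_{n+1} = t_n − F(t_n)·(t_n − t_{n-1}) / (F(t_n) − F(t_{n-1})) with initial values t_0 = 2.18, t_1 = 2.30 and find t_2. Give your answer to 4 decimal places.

2.2795

F(2.18) = -4.098694, F(2.30) = 0.844100
t_2 = 2.300000 − 0.844100·(2.300000 − 2.180000) / (0.844100 − (-4.098694)) = 2.300000 − (0.101292)/(4.942794) = 2.279507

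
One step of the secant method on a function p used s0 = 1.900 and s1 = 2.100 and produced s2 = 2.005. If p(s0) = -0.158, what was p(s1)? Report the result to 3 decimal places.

0.143

The secant line through (1.900, -0.158) and (2.100, p(s1)) crosses zero at s2 = 2.005.
So (1.900, -0.158), (2.100, p(s1)), (2.005, 0) are collinear:
p(s1) = -0.158 · (2.100 − 2.005) / (1.900 − 2.005) = -0.158 · (0.09500)/(-0.10500) = 0.14295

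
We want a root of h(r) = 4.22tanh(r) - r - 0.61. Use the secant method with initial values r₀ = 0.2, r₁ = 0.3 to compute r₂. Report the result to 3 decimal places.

h(0.2) = 0.02292, h(0.3) = 0.31934
r₂ = 0.30000 − 0.31934·(0.30000 − 0.20000) / (0.31934 − 0.02292) = 0.30000 − (0.03193)/(0.29642) = 0.19227

0.192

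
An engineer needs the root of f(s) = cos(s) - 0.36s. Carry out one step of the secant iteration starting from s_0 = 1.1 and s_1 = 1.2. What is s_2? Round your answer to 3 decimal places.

1.145

f(1.1) = 0.05760, f(1.2) = -0.06964
s_2 = 1.20000 − (-0.06964)·(1.20000 − 1.10000) / (-0.06964 − 0.05760) = 1.20000 − (-0.00696)/(-0.12724) = 1.14527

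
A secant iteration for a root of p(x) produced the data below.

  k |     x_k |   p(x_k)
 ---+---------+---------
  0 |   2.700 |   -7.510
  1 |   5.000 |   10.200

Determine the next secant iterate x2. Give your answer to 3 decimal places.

x2 = 5.000 − 10.200·(5.000 − 2.700) / (10.200 − (-7.510))
   = 5.000 − (23.46000)/(17.71000) = 3.67532

3.675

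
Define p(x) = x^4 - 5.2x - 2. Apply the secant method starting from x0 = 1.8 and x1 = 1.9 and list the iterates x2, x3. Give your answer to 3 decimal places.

p(1.8) = -0.86240, p(1.9) = 1.15210
x2 = 1.90000 − 1.15210·(1.90000 − 1.80000) / (1.15210 − (-0.86240)) = 1.90000 − (0.11521)/(2.01450) = 1.84281
p(1.84281) = -0.05015
x3 = 1.84281 − (-0.05015)·(1.84281 − 1.90000) / (-0.05015 − 1.15210) = 1.84281 − (0.00287)/(-1.20225) = 1.84520

1.843, 1.845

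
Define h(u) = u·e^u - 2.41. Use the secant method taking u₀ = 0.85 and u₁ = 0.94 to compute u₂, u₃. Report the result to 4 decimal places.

0.9408, 0.9407

h(0.85) = -0.421300, h(0.94) = -0.003617
u₂ = 0.940000 − (-0.003617)·(0.940000 − 0.850000) / (-0.003617 − (-0.421300)) = 0.940000 − (-0.000326)/(0.417683) = 0.940779
h(0.940779) = 0.000256
u₃ = 0.940779 − 0.000256·(0.940779 − 0.940000) / (0.000256 − (-0.003617)) = 0.940779 − (0.000000)/(0.003873) = 0.940728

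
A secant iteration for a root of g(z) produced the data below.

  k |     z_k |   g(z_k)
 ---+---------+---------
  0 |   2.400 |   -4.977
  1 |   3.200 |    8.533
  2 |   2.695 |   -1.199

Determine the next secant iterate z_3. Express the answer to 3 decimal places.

z_3 = 2.695 − (-1.199)·(2.695 − 3.200) / (-1.199 − 8.533)
   = 2.695 − (0.60550)/(-9.73200) = 2.75722

2.757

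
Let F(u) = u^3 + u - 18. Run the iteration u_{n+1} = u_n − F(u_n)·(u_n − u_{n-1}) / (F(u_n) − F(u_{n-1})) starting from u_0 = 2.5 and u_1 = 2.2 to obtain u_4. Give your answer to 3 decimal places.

2.494

F(2.5) = 0.12500, F(2.2) = -5.15200
u_2 = 2.20000 − (-5.15200)·(2.20000 − 2.50000) / (-5.15200 − 0.12500) = 2.20000 − (1.54560)/(-5.27700) = 2.49289
F(2.49289) = -0.01497
u_3 = 2.49289 − (-0.01497)·(2.49289 − 2.20000) / (-0.01497 − (-5.15200)) = 2.49289 − (-0.00438)/(5.13703) = 2.49375
F(2.49375) = 0.00180
u_4 = 2.49375 − 0.00180·(2.49375 − 2.49289) / (0.00180 − (-0.01497)) = 2.49375 − (0.00000)/(0.01677) = 2.49366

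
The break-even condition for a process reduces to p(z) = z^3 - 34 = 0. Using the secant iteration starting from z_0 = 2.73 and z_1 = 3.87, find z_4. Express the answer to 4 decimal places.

p(2.73) = -13.653583, p(3.87) = 23.960603
z_2 = 3.870000 − 23.960603·(3.870000 − 2.730000) / (23.960603 − (-13.653583)) = 3.870000 − (27.315087)/(37.614186) = 3.143809
p(3.143809) = -2.928057
z_3 = 3.143809 − (-2.928057)·(3.143809 − 3.870000) / (-2.928057 − 23.960603) = 3.143809 − (2.126329)/(-26.888660) = 3.222888
p(3.222888) = -0.523842
z_4 = 3.222888 − (-0.523842)·(3.222888 − 3.143809) / (-0.523842 − (-2.928057)) = 3.222888 − (-0.041425)/(2.404214) = 3.240118

3.2401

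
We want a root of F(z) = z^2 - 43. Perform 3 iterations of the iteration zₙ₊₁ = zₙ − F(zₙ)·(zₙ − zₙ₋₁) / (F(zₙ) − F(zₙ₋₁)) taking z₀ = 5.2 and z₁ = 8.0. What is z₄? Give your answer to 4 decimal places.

6.5576

F(5.2) = -15.960000, F(8.0) = 21.000000
z₂ = 8.000000 − 21.000000·(8.000000 − 5.200000) / (21.000000 − (-15.960000)) = 8.000000 − (58.800000)/(36.960000) = 6.409091
F(6.409091) = -1.923554
z₃ = 6.409091 − (-1.923554)·(6.409091 − 8.000000) / (-1.923554 − 21.000000) = 6.409091 − (3.060199)/(-22.923554) = 6.542587
F(6.542587) = -0.194559
z₄ = 6.542587 − (-0.194559)·(6.542587 − 6.409091) / (-0.194559 − (-1.923554)) = 6.542587 − (-0.025973)/(1.728995) = 6.557609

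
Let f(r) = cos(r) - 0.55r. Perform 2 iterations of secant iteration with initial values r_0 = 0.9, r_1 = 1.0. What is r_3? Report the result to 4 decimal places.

0.9930

f(0.9) = 0.126610, f(1.0) = -0.009698
r_2 = 1.000000 − (-0.009698)·(1.000000 − 0.900000) / (-0.009698 − 0.126610) = 1.000000 − (-0.000970)/(-0.136308) = 0.992885
f(0.992885) = 0.000188
r_3 = 0.992885 − 0.000188·(0.992885 − 1.000000) / (0.000188 − (-0.009698)) = 0.992885 − (-0.000001)/(0.009886) = 0.993021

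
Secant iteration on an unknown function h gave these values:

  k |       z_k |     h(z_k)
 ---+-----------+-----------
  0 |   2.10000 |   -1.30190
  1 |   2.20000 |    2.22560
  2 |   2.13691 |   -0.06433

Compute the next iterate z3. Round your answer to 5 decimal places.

2.13868

z3 = 2.13691 − (-0.06433)·(2.13691 − 2.20000) / (-0.06433 − 2.22560)
   = 2.13691 − (0.0040586)/(-2.2899300) = 2.1386824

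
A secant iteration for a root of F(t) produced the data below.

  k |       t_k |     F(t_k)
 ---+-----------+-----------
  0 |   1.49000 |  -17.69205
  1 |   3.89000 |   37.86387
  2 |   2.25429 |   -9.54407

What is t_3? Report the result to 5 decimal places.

t_3 = 2.25429 − (-9.54407)·(2.25429 − 3.89000) / (-9.54407 − 37.86387)
   = 2.25429 − (15.6113307)/(-47.4079400) = 2.5835878

2.58359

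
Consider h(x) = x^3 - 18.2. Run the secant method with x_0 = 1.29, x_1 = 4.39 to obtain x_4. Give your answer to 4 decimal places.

h(1.29) = -16.053311, h(4.39) = 66.404519
x_2 = 4.390000 − 66.404519·(4.390000 − 1.290000) / (66.404519 − (-16.053311)) = 4.390000 − (205.854009)/(82.457830) = 1.893524
h(1.893524) = -11.410898
x_3 = 1.893524 − (-11.410898)·(1.893524 − 4.390000) / (-11.410898 − 66.404519) = 1.893524 − (28.487036)/(-77.815417) = 2.259609
h(2.259609) = -6.662821
x_4 = 2.259609 − (-6.662821)·(2.259609 − 1.893524) / (-6.662821 − (-11.410898)) = 2.259609 − (-2.439157)/(4.748077) = 2.773323

2.7733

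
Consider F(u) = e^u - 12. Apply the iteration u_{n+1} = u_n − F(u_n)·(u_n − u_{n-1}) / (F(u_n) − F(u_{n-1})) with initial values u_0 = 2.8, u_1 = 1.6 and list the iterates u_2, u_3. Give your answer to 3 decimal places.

F(2.8) = 4.44465, F(1.6) = -7.04697
u_2 = 1.60000 − (-7.04697)·(1.60000 − 2.80000) / (-7.04697 − 4.44465) = 1.60000 − (8.45636)/(-11.49161) = 2.33587
F(2.33587) = -1.66153
u_3 = 2.33587 − (-1.66153)·(2.33587 − 1.60000) / (-1.66153 − (-7.04697)) = 2.33587 − (-1.22267)/(5.38544) = 2.56290

2.336, 2.563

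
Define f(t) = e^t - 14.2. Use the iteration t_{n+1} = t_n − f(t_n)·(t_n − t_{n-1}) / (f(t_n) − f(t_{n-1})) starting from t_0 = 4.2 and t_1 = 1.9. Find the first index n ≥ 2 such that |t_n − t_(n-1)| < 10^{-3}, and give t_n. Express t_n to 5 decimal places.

f(4.2) = 52.4863310, f(1.9) = -7.5141056
t_2 = 1.9000000 − (-7.5141056)·(-2.3000000)/(-60.0004366) = 2.1880386;  |Δ| = 0.2880386
f(2.1880386) = -5.2822951
t_3 = 2.1880386 − (-5.2822951)·(0.2880386)/(2.2318105) = 2.8697744;  |Δ| = 0.6817357
f(2.8697744) = 3.4330390
t_4 = 2.8697744 − 3.4330390·(0.6817357)/(8.7153341) = 2.6012333;  |Δ| = 0.2685411
f(2.6012333) = -0.7196474
t_5 = 2.6012333 − (-0.7196474)·(-0.2685411)/(-4.1526865) = 2.6477706;  |Δ| = 0.0465373
f(2.6477706) = -0.0774815
t_6 = 2.6477706 − (-0.0774815)·(0.0465373)/(0.6421660) = 2.6533856;  |Δ| = 0.0056150
f(2.6533856) = 0.0020399
t_7 = 2.6533856 − 0.0020399·(0.0056150)/(0.0795214) = 2.6532416;  |Δ| = 0.0001440
|t_7 − t_6| = 0.0001440 < 10^{-3}

n = 7, t_n = 2.65324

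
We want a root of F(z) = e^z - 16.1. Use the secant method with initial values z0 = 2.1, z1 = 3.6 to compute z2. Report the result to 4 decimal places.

2.5186

F(2.1) = -7.933830, F(3.6) = 20.498234
z2 = 3.600000 − 20.498234·(3.600000 − 2.100000) / (20.498234 − (-7.933830)) = 3.600000 − (30.747352)/(28.432065) = 2.518568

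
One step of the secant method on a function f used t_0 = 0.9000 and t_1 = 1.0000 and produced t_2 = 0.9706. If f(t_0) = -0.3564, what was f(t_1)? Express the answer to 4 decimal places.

The secant line through (0.9000, -0.3564) and (1.0000, f(t_1)) crosses zero at t_2 = 0.9706.
So (0.9000, -0.3564), (1.0000, f(t_1)), (0.9706, 0) are collinear:
f(t_1) = -0.3564 · (1.0000 − 0.9706) / (0.9000 − 0.9706) = -0.3564 · (0.029400)/(-0.070600) = 0.148416

0.1484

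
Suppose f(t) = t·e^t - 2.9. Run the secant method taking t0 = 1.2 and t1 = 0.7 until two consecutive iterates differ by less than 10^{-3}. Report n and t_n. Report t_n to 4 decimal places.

n = 5, t_n = 1.0326

f(1.2) = 1.084140, f(0.7) = -1.490373
t2 = 0.700000 − (-1.490373)·(-0.500000)/(-2.574513) = 0.989448;  |Δ| = 0.289448
f(0.989448) = -0.238635
t3 = 0.989448 − (-0.238635)·(0.289448)/(1.251738) = 1.044629;  |Δ| = 0.055181
f(1.044629) = 0.069193
t4 = 1.044629 − 0.069193·(0.055181)/(0.307829) = 1.032225;  |Δ| = 0.012404
f(1.032225) = -0.002228
t5 = 1.032225 − (-0.002228)·(-0.012404)/(-0.071422) = 1.032612;  |Δ| = 0.000387
|t5 − t4| = 0.000387 < 10^{-3}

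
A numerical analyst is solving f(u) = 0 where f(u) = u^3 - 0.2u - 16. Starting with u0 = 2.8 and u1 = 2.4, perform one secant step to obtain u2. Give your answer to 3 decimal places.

f(2.8) = 5.39200, f(2.4) = -2.65600
u2 = 2.40000 − (-2.65600)·(2.40000 − 2.80000) / (-2.65600 − 5.39200) = 2.40000 − (1.06240)/(-8.04800) = 2.53201

2.532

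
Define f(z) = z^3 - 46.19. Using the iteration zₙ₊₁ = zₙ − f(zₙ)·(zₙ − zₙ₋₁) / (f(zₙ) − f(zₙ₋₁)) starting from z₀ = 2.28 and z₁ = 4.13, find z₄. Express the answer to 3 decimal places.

3.590

f(2.28) = -34.33765, f(4.13) = 24.25500
z₂ = 4.13000 − 24.25500·(4.13000 − 2.28000) / (24.25500 − (-34.33765)) = 4.13000 − (44.87174)/(58.59265) = 3.36417
f(3.36417) = -8.11538
z₃ = 3.36417 − (-8.11538)·(3.36417 − 4.13000) / (-8.11538 − 24.25500) = 3.36417 − (6.21497)/(-32.37038) = 3.55617
f(3.55617) = -1.21745
z₄ = 3.55617 − (-1.21745)·(3.55617 − 3.36417) / (-1.21745 − (-8.11538)) = 3.55617 − (-0.23374)/(6.89794) = 3.59006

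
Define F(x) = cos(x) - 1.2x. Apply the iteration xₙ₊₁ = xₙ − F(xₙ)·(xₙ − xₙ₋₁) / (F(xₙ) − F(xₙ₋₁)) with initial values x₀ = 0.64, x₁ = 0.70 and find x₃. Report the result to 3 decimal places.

0.659

F(0.64) = 0.03410, F(0.70) = -0.07516
x₂ = 0.70000 − (-0.07516)·(0.70000 − 0.64000) / (-0.07516 − 0.03410) = 0.70000 − (-0.00451)/(-0.10925) = 0.65872
F(0.65872) = 0.00030
x₃ = 0.65872 − 0.00030·(0.65872 − 0.70000) / (0.00030 − (-0.07516)) = 0.65872 − (-0.00001)/(0.07546) = 0.65889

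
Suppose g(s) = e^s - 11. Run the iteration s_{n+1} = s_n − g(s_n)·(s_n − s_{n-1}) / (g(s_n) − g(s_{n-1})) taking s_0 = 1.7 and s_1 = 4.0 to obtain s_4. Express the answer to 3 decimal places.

2.465

g(1.7) = -5.52605, g(4.0) = 43.59815
s_2 = 4.00000 − 43.59815·(4.00000 − 1.70000) / (43.59815 − (-5.52605)) = 4.00000 − (100.27575)/(49.12420) = 1.95873
g(1.95873) = -3.90968
s_3 = 1.95873 − (-3.90968)·(1.95873 − 4.00000) / (-3.90968 − 43.59815) = 1.95873 − (7.98071)/(-47.50783) = 2.12672
g(2.12672) = -2.61271
s_4 = 2.12672 − (-2.61271)·(2.12672 − 1.95873) / (-2.61271 − (-3.90968)) = 2.12672 − (-0.43890)/(1.29697) = 2.46512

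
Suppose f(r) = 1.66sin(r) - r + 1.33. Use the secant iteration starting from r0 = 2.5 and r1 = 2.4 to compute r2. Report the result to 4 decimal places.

f(2.5) = -0.176536, f(2.4) = 0.051269
r2 = 2.400000 − 0.051269·(2.400000 − 2.500000) / (0.051269 − (-0.176536)) = 2.400000 − (-0.005127)/(0.227805) = 2.422506

2.4225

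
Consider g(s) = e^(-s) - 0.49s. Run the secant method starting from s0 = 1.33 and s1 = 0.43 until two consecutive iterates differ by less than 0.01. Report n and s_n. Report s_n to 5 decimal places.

n = 4, s_n = 0.86188

g(1.33) = -0.3872227, g(0.43) = 0.4398091
s2 = 0.4300000 − 0.4398091·(-0.9000000)/(0.8270318) = 0.9086130;  |Δ| = 0.4786130
g(0.9086130) = -0.0421375
s3 = 0.9086130 − (-0.0421375)·(0.4786130)/(-0.4819466) = 0.8667670;  |Δ| = 0.0418460
g(0.8667670) = -0.0044076
s4 = 0.8667670 − (-0.0044076)·(-0.0418460)/(0.0377298) = 0.8618785;  |Δ| = 0.0048885
|s4 − s3| = 0.0048885 < 0.01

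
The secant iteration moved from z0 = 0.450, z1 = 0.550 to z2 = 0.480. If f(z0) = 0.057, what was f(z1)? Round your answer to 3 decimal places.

The secant line through (0.450, 0.057) and (0.550, f(z1)) crosses zero at z2 = 0.480.
So (0.450, 0.057), (0.550, f(z1)), (0.480, 0) are collinear:
f(z1) = 0.057 · (0.550 − 0.480) / (0.450 − 0.480) = 0.057 · (0.07000)/(-0.03000) = -0.13300

-0.133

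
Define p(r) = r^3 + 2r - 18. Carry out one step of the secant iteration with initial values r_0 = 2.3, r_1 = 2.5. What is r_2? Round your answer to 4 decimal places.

p(2.3) = -1.233000, p(2.5) = 2.625000
r_2 = 2.500000 − 2.625000·(2.500000 − 2.300000) / (2.625000 − (-1.233000)) = 2.500000 − (0.525000)/(3.858000) = 2.363919

2.3639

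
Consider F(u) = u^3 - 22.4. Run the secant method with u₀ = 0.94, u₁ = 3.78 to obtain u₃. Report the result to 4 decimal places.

F(0.94) = -21.569416, F(3.78) = 31.610152
u₂ = 3.780000 − 31.610152·(3.780000 − 0.940000) / (31.610152 − (-21.569416)) = 3.780000 − (89.772832)/(53.179568) = 2.091892
F(2.091892) = -13.245850
u₃ = 2.091892 − (-13.245850)·(2.091892 − 3.780000) / (-13.245850 − 31.610152) = 2.091892 − (22.360419)/(-44.856002) = 2.590386

2.5904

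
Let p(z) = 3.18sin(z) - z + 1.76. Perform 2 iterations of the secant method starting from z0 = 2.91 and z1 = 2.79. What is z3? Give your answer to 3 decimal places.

2.806

p(2.91) = -0.42010, p(2.79) = 0.06517
z2 = 2.79000 − 0.06517·(2.79000 − 2.91000) / (0.06517 − (-0.42010)) = 2.79000 − (-0.00782)/(0.48527) = 2.80612
p(2.80612) = 0.00080
z3 = 2.80612 − 0.00080·(2.80612 − 2.79000) / (0.00080 − 0.06517) = 2.80612 − (0.00001)/(-0.06437) = 2.80632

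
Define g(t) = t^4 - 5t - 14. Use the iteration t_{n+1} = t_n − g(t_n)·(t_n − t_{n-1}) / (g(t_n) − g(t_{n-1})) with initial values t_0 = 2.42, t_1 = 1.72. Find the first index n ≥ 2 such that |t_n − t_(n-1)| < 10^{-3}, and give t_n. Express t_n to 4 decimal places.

g(2.42) = 8.197421, g(1.72) = -13.847869
t_2 = 1.720000 − (-13.847869)·(-0.700000)/(-22.045290) = 2.159709;  |Δ| = 0.439709
g(2.159709) = -3.042456
t_3 = 2.159709 − (-3.042456)·(0.439709)/(10.805413) = 2.283517;  |Δ| = 0.123808
g(2.283517) = 1.772888
t_4 = 2.283517 − 1.772888·(0.123808)/(4.815344) = 2.237934;  |Δ| = 0.045583
g(2.237934) = -0.106125
t_5 = 2.237934 − (-0.106125)·(-0.045583)/(-1.879012) = 2.240508;  |Δ| = 0.002574
g(2.240508) = -0.003375
t_6 = 2.240508 − (-0.003375)·(0.002574)/(0.102750) = 2.240593;  |Δ| = 0.000085
|t_6 − t_5| = 0.000085 < 10^{-3}

n = 6, t_n = 2.2406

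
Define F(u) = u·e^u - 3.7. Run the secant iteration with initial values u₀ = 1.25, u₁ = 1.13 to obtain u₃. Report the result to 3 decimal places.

1.160

F(1.25) = 0.66293, F(1.13) = -0.20191
u₂ = 1.13000 − (-0.20191)·(1.13000 − 1.25000) / (-0.20191 − 0.66293) = 1.13000 − (0.02423)/(-0.86484) = 1.15802
F(1.15802) = -0.01333
u₃ = 1.15802 − (-0.01333)·(1.15802 − 1.13000) / (-0.01333 − (-0.20191)) = 1.15802 − (-0.00037)/(0.18858) = 1.16000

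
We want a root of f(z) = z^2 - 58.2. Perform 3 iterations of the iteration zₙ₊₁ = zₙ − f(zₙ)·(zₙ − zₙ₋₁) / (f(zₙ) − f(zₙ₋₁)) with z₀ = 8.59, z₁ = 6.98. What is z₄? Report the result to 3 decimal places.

7.629

f(8.59) = 15.58810, f(6.98) = -9.47960
z₂ = 6.98000 − (-9.47960)·(6.98000 − 8.59000) / (-9.47960 − 15.58810) = 6.98000 − (15.26216)/(-25.06770) = 7.58884
f(7.58884) = -0.60955
z₃ = 7.58884 − (-0.60955)·(7.58884 − 6.98000) / (-0.60955 − (-9.47960)) = 7.58884 − (-0.37111)/(8.87005) = 7.63068
f(7.63068) = 0.02722
z₄ = 7.63068 − 0.02722·(7.63068 − 7.58884) / (0.02722 − (-0.60955)) = 7.63068 − (0.00114)/(0.63677) = 7.62889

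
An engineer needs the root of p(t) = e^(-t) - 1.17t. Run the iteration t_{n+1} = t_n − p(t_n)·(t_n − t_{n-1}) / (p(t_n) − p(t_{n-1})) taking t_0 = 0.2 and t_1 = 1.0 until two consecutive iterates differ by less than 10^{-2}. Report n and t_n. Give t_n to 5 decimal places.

n = 4, t_n = 0.51215

p(0.2) = 0.5847308, p(1.0) = -0.8021206
t_2 = 1.0000000 − (-0.8021206)·(0.8000000)/(-1.3868513) = 0.5372998;  |Δ| = 0.4627002
p(0.5372998) = -0.0443168
t_3 = 0.5372998 − (-0.0443168)·(-0.4627002)/(0.7578038) = 0.5102408;  |Δ| = 0.0270590
p(0.5102408) = 0.0033693
t_4 = 0.5102408 − 0.0033693·(-0.0270590)/(0.0476860) = 0.5121527;  |Δ| = 0.0019119
|t_4 − t_3| = 0.0019119 < 10^{-2}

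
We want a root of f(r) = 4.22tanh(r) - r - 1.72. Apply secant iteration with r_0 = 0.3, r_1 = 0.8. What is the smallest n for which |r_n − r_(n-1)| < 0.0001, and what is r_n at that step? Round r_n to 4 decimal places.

n = 6, r_n = 0.6274

f(0.3) = -0.790661, f(0.8) = 0.282235
r_2 = 0.800000 − 0.282235·(0.500000)/(1.072896) = 0.668470;  |Δ| = 0.131530
f(0.668470) = 0.075895
r_3 = 0.668470 − 0.075895·(-0.131530)/(-0.206340) = 0.620092;  |Δ| = 0.048378
f(0.620092) = -0.014062
r_4 = 0.620092 − (-0.014062)·(-0.048378)/(-0.089956) = 0.627654;  |Δ| = 0.007562
f(0.627654) = 0.000501
r_5 = 0.627654 − 0.000501·(0.007562)/(0.014562) = 0.627394;  |Δ| = 0.000260
f(0.627394) = 0.000003
r_6 = 0.627394 − 0.000003·(-0.000260)/(-0.000498) = 0.627393;  |Δ| = 0.000002
|r_6 − r_5| = 0.000002 < 0.0001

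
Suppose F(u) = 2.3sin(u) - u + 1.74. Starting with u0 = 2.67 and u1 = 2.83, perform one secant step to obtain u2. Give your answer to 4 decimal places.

2.7068

F(2.67) = 0.114903, F(2.83) = -0.384878
u2 = 2.830000 − (-0.384878)·(2.830000 − 2.670000) / (-0.384878 − 0.114903) = 2.830000 − (-0.061580)/(-0.499781) = 2.706785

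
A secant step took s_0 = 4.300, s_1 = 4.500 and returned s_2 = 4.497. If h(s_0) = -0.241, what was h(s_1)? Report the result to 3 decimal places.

0.004

The secant line through (4.300, -0.241) and (4.500, h(s_1)) crosses zero at s_2 = 4.497.
So (4.300, -0.241), (4.500, h(s_1)), (4.497, 0) are collinear:
h(s_1) = -0.241 · (4.500 − 4.497) / (4.300 − 4.497) = -0.241 · (0.00300)/(-0.19700) = 0.00367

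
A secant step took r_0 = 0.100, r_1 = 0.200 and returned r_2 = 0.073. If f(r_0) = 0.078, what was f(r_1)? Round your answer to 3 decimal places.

0.367

The secant line through (0.100, 0.078) and (0.200, f(r_1)) crosses zero at r_2 = 0.073.
So (0.100, 0.078), (0.200, f(r_1)), (0.073, 0) are collinear:
f(r_1) = 0.078 · (0.200 − 0.073) / (0.100 − 0.073) = 0.078 · (0.12700)/(0.02700) = 0.36689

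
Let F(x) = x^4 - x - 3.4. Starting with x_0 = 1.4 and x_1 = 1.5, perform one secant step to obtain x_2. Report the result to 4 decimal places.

1.4855

F(1.4) = -0.958400, F(1.5) = 0.162500
x_2 = 1.500000 − 0.162500·(1.500000 − 1.400000) / (0.162500 − (-0.958400)) = 1.500000 − (0.016250)/(1.120900) = 1.485503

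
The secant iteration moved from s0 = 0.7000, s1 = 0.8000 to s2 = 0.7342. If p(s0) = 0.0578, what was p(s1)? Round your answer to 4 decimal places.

-0.1112

The secant line through (0.7000, 0.0578) and (0.8000, p(s1)) crosses zero at s2 = 0.7342.
So (0.7000, 0.0578), (0.8000, p(s1)), (0.7342, 0) are collinear:
p(s1) = 0.0578 · (0.8000 − 0.7342) / (0.7000 − 0.7342) = 0.0578 · (0.065800)/(-0.034200) = -0.111206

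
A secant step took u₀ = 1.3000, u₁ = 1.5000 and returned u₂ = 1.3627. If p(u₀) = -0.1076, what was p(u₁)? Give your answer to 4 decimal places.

The secant line through (1.3000, -0.1076) and (1.5000, p(u₁)) crosses zero at u₂ = 1.3627.
So (1.3000, -0.1076), (1.5000, p(u₁)), (1.3627, 0) are collinear:
p(u₁) = -0.1076 · (1.5000 − 1.3627) / (1.3000 − 1.3627) = -0.1076 · (0.137300)/(-0.062700) = 0.235622

0.2356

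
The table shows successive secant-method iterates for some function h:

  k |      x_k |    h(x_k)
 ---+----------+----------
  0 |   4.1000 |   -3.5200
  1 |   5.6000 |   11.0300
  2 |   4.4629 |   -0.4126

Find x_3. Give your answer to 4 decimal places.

x_3 = 4.4629 − (-0.4126)·(4.4629 − 5.6000) / (-0.4126 − 11.0300)
   = 4.4629 − (0.469167)/(-11.442600) = 4.503902

4.5039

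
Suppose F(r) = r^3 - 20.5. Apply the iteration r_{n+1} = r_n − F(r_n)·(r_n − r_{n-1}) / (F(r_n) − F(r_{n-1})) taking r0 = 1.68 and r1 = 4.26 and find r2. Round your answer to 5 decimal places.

2.24026

F(1.68) = -15.7583680, F(4.26) = 56.8087760
r2 = 4.2600000 − 56.8087760·(4.2600000 − 1.6800000) / (56.8087760 − (-15.7583680)) = 4.2600000 − (146.5666421)/(72.5671440) = 2.2402617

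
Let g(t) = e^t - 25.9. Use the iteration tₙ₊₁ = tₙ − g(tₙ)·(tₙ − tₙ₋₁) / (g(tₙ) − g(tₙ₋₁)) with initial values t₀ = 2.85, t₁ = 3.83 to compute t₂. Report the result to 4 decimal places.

3.1433

g(2.85) = -8.612218, g(3.83) = 20.162538
t₂ = 3.830000 − 20.162538·(3.830000 − 2.850000) / (20.162538 − (-8.612218)) = 3.830000 − (19.759287)/(28.774756) = 3.143312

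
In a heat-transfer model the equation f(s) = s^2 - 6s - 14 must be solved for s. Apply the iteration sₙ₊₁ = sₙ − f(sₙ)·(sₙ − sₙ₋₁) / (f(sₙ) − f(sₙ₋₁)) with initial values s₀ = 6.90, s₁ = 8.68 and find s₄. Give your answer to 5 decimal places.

f(6.90) = -7.7900000, f(8.68) = 9.2624000
s₂ = 8.6800000 − 9.2624000·(8.6800000 − 6.9000000) / (9.2624000 − (-7.7900000)) = 8.6800000 − (16.4870720)/(17.0524000) = 7.7131524
f(7.7131524) = -0.7861944
s₃ = 7.7131524 − (-0.7861944)·(7.7131524 − 8.6800000) / (-0.7861944 − 9.2624000) = 7.7131524 − (0.7601302)/(-10.0485944) = 7.7887978
f(7.7887978) = -0.0674154
s₄ = 7.7887978 − (-0.0674154)·(7.7887978 − 7.7131524) / (-0.0674154 − (-0.7861944)) = 7.7887978 − (-0.0050997)/(0.7187791) = 7.7958927

7.79589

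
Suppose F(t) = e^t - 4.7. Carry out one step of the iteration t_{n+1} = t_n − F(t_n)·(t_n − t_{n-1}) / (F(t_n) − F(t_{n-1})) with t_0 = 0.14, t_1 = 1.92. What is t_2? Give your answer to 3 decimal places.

1.254

F(0.14) = -3.54973, F(1.92) = 2.12096
t_2 = 1.92000 − 2.12096·(1.92000 − 0.14000) / (2.12096 − (-3.54973)) = 1.92000 − (3.77531)/(5.67068) = 1.25424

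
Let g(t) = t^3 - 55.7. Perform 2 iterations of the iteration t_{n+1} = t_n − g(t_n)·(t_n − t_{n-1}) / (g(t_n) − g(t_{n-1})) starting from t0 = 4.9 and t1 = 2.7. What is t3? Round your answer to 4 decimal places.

3.9387

g(4.9) = 61.949000, g(2.7) = -36.017000
t2 = 2.700000 − (-36.017000)·(2.700000 − 4.900000) / (-36.017000 − 61.949000) = 2.700000 − (79.237400)/(-97.966000) = 3.508826
g(3.508826) = -12.499844
t3 = 3.508826 − (-12.499844)·(3.508826 − 2.700000) / (-12.499844 − (-36.017000)) = 3.508826 − (-10.110193)/(23.517156) = 3.938733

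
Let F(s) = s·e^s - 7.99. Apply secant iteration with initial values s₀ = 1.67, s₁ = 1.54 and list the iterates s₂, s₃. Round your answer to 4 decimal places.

F(1.67) = 0.881320, F(1.54) = -0.806531
s₂ = 1.540000 − (-0.806531)·(1.540000 − 1.670000) / (-0.806531 − 0.881320) = 1.540000 − (0.104849)/(-1.687851) = 1.602120
F(1.602120) = -0.037809
s₃ = 1.602120 − (-0.037809)·(1.602120 − 1.540000) / (-0.037809 − (-0.806531)) = 1.602120 − (-0.002349)/(0.768722) = 1.605175

1.6021, 1.6052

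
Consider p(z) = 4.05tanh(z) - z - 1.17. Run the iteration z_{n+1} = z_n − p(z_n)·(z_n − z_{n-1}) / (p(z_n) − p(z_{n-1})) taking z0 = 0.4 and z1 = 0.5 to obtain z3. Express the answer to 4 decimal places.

p(0.4) = -0.031207, p(0.5) = 0.201574
z2 = 0.500000 − 0.201574·(0.500000 − 0.400000) / (0.201574 − (-0.031207)) = 0.500000 − (0.020157)/(0.232781) = 0.413406
p(0.413406) = 0.001605
z3 = 0.413406 − 0.001605·(0.413406 − 0.500000) / (0.001605 − 0.201574) = 0.413406 − (-0.000139)/(-0.199969) = 0.412711

0.4127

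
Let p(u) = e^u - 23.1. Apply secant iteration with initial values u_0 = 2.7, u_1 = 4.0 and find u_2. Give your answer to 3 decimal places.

p(2.7) = -8.22027, p(4.0) = 31.49815
u_2 = 4.00000 − 31.49815·(4.00000 − 2.70000) / (31.49815 − (-8.22027)) = 4.00000 − (40.94760)/(39.71842) = 2.96905

2.969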